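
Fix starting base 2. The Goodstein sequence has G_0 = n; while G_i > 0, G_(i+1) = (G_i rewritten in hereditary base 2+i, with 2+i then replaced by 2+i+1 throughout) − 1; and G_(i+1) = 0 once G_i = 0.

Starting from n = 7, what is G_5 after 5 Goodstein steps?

G_0=7  [base 2] 2^2 + 2 + 1  →[2↦3]→  3^3 + 3 + 1 = 31  −1 ⇒ G_1=30
G_1=30  [base 3] 3^3 + 3  →[3↦4]→  4^4 + 4 = 260  −1 ⇒ G_2=259
G_2=259  [base 4] 4^4 + 3  →[4↦5]→  5^5 + 3 = 3128  −1 ⇒ G_3=3127
G_3=3127  [base 5] 5^5 + 2  →[5↦6]→  6^6 + 2 = 46658  −1 ⇒ G_4=46657
G_4=46657  [base 6] 6^6 + 1  →[6↦7]→  7^7 + 1 = 823544  −1 ⇒ G_5=823543
G_5=823543  [base 7] 7^7  →[7↦8]→  8^8 = 16777216  −1 ⇒ G_6=16777215

823543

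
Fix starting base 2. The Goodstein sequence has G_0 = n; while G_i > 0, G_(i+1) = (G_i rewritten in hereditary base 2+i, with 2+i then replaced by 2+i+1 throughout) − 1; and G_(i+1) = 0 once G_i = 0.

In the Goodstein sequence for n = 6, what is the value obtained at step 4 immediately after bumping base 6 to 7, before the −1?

6 —HB2→ 2^2 + 2 —bump→ 3^3 + 3 = 30 —(−1)→ 29
29 —HB3→ 3^3 + 2 —bump→ 4^4 + 2 = 258 —(−1)→ 257
257 —HB4→ 4^4 + 1 —bump→ 5^5 + 1 = 3126 —(−1)→ 3125
3125 —HB5→ 5^5 —bump→ 6^6 = 46656 —(−1)→ 46655
46655 —HB6→ 5·6^5 + 5·6^4 + 5·6^3 + 5·6^2 + 5·6 + 5 —bump→ 5·7^5 + 5·7^4 + 5·7^3 + 5·7^2 + 5·7 + 5 = 98040 —(−1)→ 98039

98040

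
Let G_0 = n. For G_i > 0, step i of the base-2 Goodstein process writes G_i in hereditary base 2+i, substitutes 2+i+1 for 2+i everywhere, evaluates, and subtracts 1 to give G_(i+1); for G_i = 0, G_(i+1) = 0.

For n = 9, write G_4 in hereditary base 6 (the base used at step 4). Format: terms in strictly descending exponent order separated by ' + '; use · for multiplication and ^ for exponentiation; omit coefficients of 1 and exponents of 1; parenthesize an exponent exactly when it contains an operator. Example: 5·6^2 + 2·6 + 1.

3·6^6 + 3·6^3 + 3·6^2 + 3·6 + 1

G_0 = 9. HB_2(9) = 2^(2 + 1) + 1. Bump = 82. G_1 = 81.
G_1 = 81. HB_3(81) = 3^(3 + 1). Bump = 1024. G_2 = 1023.
G_2 = 1023. HB_4(1023) = 3·4^4 + 3·4^3 + 3·4^2 + 3·4 + 3. Bump = 9843. G_3 = 9842.
G_3 = 9842. HB_5(9842) = 3·5^5 + 3·5^3 + 3·5^2 + 3·5 + 2. Bump = 140744. G_4 = 140743.
G_4 = 140743. HB_6(140743) = 3·6^6 + 3·6^3 + 3·6^2 + 3·6 + 1. Bump = 2471827. G_5 = 2471826.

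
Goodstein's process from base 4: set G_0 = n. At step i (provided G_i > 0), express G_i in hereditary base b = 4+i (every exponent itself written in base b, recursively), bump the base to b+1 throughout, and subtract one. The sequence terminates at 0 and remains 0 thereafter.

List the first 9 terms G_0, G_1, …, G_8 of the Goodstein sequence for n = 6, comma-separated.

6, 6, 6, 6, 5, 4, 3, 2, 1

i=0: 6 = 4 + 2 (b=4); 4→5: 5 + 2 = 7; 7−1 = 6
i=1: 6 = 5 + 1 (b=5); 5→6: 6 + 1 = 7; 7−1 = 6
i=2: 6 = 6 (b=6); 6→7: 7 = 7; 7−1 = 6
i=3: 6 = 6 (b=7); 7→8: 6 = 6; 6−1 = 5
i=4: 5 = 5 (b=8); 8→9: 5 = 5; 5−1 = 4
i=5: 4 = 4 (b=9); 9→10: 4 = 4; 4−1 = 3
i=6: 3 = 3 (b=10); 10→11: 3 = 3; 3−1 = 2
i=7: 2 = 2 (b=11); 11→12: 2 = 2; 2−1 = 1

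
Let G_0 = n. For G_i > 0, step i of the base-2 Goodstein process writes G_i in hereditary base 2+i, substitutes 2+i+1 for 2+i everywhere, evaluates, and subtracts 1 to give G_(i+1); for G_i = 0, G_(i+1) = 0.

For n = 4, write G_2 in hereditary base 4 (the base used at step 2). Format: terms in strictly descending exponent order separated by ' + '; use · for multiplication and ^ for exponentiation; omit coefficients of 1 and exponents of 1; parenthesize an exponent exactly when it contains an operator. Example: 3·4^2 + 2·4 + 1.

G_0 = 4. HB_2(4) = 2^2. Bump = 27. G_1 = 26.
G_1 = 26. HB_3(26) = 2·3^2 + 2·3 + 2. Bump = 42. G_2 = 41.
G_2 = 41. HB_4(41) = 2·4^2 + 2·4 + 1. Bump = 61. G_3 = 60.

2·4^2 + 2·4 + 1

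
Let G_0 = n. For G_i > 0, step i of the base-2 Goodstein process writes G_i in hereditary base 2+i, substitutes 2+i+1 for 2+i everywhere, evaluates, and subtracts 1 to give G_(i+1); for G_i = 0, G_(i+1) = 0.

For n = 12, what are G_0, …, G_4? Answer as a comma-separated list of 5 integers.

12, 107, 1065, 15685, 280019

step 0: 12 = 2^(2 + 1) + 2^2; sub 3 for 2: 3^(3 + 1) + 3^3; = 108; G_1 = 108−1 = 107
step 1: 107 = 3^(3 + 1) + 2·3^2 + 2·3 + 2; sub 4 for 3: 4^(4 + 1) + 2·4^2 + 2·4 + 2; = 1066; G_2 = 1066−1 = 1065
step 2: 1065 = 4^(4 + 1) + 2·4^2 + 2·4 + 1; sub 5 for 4: 5^(5 + 1) + 2·5^2 + 2·5 + 1; = 15686; G_3 = 15686−1 = 15685
step 3: 15685 = 5^(5 + 1) + 2·5^2 + 2·5; sub 6 for 5: 6^(6 + 1) + 2·6^2 + 2·6; = 280020; G_4 = 280020−1 = 280019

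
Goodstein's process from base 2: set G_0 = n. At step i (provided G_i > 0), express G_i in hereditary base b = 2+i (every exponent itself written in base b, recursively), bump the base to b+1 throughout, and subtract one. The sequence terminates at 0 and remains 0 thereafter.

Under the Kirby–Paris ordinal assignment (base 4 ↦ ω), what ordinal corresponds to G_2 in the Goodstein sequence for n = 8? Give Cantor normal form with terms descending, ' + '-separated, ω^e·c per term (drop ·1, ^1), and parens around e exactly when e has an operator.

base 2: 8 = 2^(2 + 1); at 3: 3^(3 + 1) = 81; next = 80
base 3: 80 = 2·3^3 + 2·3^2 + 2·3 + 2; at 4: 2·4^4 + 2·4^2 + 2·4 + 2 = 554; next = 553
base 4: 553 = 2·4^4 + 2·4^2 + 2·4 + 1; at 5: 2·5^5 + 2·5^2 + 2·5 + 1 = 6311; next = 6310

ω^ω·2 + ω^2·2 + ω·2 + 1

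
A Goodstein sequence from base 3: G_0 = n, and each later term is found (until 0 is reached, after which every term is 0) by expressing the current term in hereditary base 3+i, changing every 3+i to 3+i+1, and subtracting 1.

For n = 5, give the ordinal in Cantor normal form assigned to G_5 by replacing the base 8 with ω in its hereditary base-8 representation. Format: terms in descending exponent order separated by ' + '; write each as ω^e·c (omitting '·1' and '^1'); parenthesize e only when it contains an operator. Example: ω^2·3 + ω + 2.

3

base 3: 5 = 3 + 2; at 4: 4 + 2 = 6; next = 5
base 4: 5 = 4 + 1; at 5: 5 + 1 = 6; next = 5
base 5: 5 = 5; at 6: 6 = 6; next = 5
base 6: 5 = 5; at 7: 5 = 5; next = 4
base 7: 4 = 4; at 8: 4 = 4; next = 3
base 8: 3 = 3; at 9: 3 = 3; next = 2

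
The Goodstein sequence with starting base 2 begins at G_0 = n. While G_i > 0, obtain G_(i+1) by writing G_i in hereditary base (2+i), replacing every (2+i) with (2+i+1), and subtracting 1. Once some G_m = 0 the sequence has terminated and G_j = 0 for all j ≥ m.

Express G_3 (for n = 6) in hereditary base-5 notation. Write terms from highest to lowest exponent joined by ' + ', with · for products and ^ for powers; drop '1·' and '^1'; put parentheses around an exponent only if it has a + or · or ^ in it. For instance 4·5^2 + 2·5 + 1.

5^5

G_0 = 6. HB_2(6) = 2^2 + 2. Bump = 30. G_1 = 29.
G_1 = 29. HB_3(29) = 3^3 + 2. Bump = 258. G_2 = 257.
G_2 = 257. HB_4(257) = 4^4 + 1. Bump = 3126. G_3 = 3125.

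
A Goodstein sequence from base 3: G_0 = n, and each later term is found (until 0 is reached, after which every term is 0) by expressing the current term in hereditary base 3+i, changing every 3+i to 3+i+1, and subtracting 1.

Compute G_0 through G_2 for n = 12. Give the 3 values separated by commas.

G_0 = 12. HB_3(12) = 3^2 + 3. Bump = 20. G_1 = 19.
G_1 = 19. HB_4(19) = 4^2 + 3. Bump = 28. G_2 = 27.

12, 19, 27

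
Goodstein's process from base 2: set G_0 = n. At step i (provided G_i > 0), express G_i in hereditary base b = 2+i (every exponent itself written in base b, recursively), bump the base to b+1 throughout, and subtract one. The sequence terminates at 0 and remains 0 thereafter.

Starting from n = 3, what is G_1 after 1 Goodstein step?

3

G_0 = 3. HB_2(3) = 2 + 1. Bump = 4. G_1 = 3.
G_1 = 3. HB_3(3) = 3. Bump = 4. G_2 = 3.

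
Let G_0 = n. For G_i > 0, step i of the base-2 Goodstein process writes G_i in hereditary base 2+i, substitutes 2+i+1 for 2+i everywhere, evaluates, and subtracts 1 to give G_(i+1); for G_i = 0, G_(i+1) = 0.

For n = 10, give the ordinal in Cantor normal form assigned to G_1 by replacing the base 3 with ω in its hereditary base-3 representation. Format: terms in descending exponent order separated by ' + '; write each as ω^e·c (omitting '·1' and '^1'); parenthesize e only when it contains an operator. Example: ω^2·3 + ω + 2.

ω^(ω + 1) + 2

10 —HB2→ 2^(2 + 1) + 2 —bump→ 3^(3 + 1) + 3 = 84 —(−1)→ 83
83 —HB3→ 3^(3 + 1) + 2 —bump→ 4^(4 + 1) + 2 = 1026 —(−1)→ 1025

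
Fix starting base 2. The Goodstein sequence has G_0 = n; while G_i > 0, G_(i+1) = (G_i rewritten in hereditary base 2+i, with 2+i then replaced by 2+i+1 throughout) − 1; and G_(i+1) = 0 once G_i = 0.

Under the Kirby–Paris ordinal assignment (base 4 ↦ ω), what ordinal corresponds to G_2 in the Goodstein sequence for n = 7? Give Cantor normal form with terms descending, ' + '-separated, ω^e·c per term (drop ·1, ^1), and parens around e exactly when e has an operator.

base 2: 7 = 2^2 + 2 + 1; at 3: 3^3 + 3 + 1 = 31; next = 30
base 3: 30 = 3^3 + 3; at 4: 4^4 + 4 = 260; next = 259
base 4: 259 = 4^4 + 3; at 5: 5^5 + 3 = 3128; next = 3127

ω^ω + 3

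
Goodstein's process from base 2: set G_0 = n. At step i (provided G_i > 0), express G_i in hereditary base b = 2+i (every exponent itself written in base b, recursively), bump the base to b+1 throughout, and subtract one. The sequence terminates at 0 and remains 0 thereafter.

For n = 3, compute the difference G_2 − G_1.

G_0 = 3. HB_2(3) = 2 + 1. Bump = 4. G_1 = 3.
G_1 = 3. HB_3(3) = 3. Bump = 4. G_2 = 3.

0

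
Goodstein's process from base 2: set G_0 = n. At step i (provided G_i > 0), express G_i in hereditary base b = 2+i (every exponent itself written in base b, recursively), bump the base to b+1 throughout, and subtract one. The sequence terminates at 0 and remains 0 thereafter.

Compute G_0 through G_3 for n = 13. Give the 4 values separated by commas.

i=0: 13 = 2^(2 + 1) + 2^2 + 1 (b=2); 2→3: 3^(3 + 1) + 3^3 + 1 = 109; 109−1 = 108
i=1: 108 = 3^(3 + 1) + 3^3 (b=3); 3→4: 4^(4 + 1) + 4^4 = 1280; 1280−1 = 1279
i=2: 1279 = 4^(4 + 1) + 3·4^3 + 3·4^2 + 3·4 + 3 (b=4); 4→5: 5^(5 + 1) + 3·5^3 + 3·5^2 + 3·5 + 3 = 16093; 16093−1 = 16092

13, 108, 1279, 16092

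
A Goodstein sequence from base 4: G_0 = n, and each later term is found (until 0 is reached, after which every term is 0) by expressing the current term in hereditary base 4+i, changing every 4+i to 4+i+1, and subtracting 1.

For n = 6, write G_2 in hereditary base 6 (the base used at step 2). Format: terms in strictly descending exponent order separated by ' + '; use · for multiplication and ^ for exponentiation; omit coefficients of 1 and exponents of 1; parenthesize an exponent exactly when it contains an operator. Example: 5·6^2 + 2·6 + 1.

6

step 0: 6 = 4 + 2; sub 5 for 4: 5 + 2; = 7; G_1 = 7−1 = 6
step 1: 6 = 5 + 1; sub 6 for 5: 6 + 1; = 7; G_2 = 7−1 = 6
step 2: 6 = 6; sub 7 for 6: 7; = 7; G_3 = 7−1 = 6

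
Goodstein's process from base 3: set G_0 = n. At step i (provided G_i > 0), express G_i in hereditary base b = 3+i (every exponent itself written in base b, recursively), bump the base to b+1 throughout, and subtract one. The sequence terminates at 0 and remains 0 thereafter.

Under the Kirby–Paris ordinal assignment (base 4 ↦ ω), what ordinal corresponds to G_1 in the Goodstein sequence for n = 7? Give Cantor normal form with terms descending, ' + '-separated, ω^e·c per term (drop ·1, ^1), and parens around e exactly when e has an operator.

i=0: 7 = 2·3 + 1 (b=3); 3→4: 2·4 + 1 = 9; 9−1 = 8
i=1: 8 = 2·4 (b=4); 4→5: 2·5 = 10; 10−1 = 9

ω·2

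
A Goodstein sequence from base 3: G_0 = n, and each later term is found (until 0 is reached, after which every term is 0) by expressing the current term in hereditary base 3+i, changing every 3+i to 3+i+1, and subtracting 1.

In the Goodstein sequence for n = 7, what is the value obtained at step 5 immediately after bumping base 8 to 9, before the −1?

G_0=7  [base 3] 2·3 + 1  →[3↦4]→  2·4 + 1 = 9  −1 ⇒ G_1=8
G_1=8  [base 4] 2·4  →[4↦5]→  2·5 = 10  −1 ⇒ G_2=9
G_2=9  [base 5] 5 + 4  →[5↦6]→  6 + 4 = 10  −1 ⇒ G_3=9
G_3=9  [base 6] 6 + 3  →[6↦7]→  7 + 3 = 10  −1 ⇒ G_4=9
G_4=9  [base 7] 7 + 2  →[7↦8]→  8 + 2 = 10  −1 ⇒ G_5=9
G_5=9  [base 8] 8 + 1  →[8↦9]→  9 + 1 = 10  −1 ⇒ G_6=9

10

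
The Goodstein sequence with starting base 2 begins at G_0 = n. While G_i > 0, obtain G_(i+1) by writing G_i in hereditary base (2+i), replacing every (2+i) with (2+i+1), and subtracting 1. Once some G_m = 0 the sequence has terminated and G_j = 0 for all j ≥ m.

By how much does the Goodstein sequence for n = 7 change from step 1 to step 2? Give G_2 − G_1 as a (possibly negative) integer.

229

base 2: 7 = 2^2 + 2 + 1; at 3: 3^3 + 3 + 1 = 31; next = 30
base 3: 30 = 3^3 + 3; at 4: 4^4 + 4 = 260; next = 259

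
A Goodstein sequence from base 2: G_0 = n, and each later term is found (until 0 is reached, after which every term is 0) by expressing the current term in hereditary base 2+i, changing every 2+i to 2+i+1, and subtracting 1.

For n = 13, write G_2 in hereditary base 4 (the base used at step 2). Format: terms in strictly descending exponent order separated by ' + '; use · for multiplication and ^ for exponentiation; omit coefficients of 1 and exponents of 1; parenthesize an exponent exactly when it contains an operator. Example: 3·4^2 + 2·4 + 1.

4^(4 + 1) + 3·4^3 + 3·4^2 + 3·4 + 3

base 2: 13 = 2^(2 + 1) + 2^2 + 1; at 3: 3^(3 + 1) + 3^3 + 1 = 109; next = 108
base 3: 108 = 3^(3 + 1) + 3^3; at 4: 4^(4 + 1) + 4^4 = 1280; next = 1279
base 4: 1279 = 4^(4 + 1) + 3·4^3 + 3·4^2 + 3·4 + 3; at 5: 5^(5 + 1) + 3·5^3 + 3·5^2 + 3·5 + 3 = 16093; next = 16092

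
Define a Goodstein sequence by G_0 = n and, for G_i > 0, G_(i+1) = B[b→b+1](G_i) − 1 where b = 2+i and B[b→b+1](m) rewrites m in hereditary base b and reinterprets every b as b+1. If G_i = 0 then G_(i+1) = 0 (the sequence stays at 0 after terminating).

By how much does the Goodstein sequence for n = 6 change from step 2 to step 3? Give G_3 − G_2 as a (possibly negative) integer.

2868

[0] 6 ≡ 2^2 + 2 (base 2). Lift 3: 30. −1: 29.
[1] 29 ≡ 3^3 + 2 (base 3). Lift 4: 258. −1: 257.
[2] 257 ≡ 4^4 + 1 (base 4). Lift 5: 3126. −1: 3125.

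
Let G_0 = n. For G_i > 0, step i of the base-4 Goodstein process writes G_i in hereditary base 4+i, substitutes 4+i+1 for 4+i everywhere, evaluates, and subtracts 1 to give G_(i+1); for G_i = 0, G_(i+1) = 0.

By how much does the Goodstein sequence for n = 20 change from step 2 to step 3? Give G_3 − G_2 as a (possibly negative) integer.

i=0: 20 = 4^2 + 4 (b=4); 4→5: 5^2 + 5 = 30; 30−1 = 29
i=1: 29 = 5^2 + 4 (b=5); 5→6: 6^2 + 4 = 40; 40−1 = 39
i=2: 39 = 6^2 + 3 (b=6); 6→7: 7^2 + 3 = 52; 52−1 = 51

12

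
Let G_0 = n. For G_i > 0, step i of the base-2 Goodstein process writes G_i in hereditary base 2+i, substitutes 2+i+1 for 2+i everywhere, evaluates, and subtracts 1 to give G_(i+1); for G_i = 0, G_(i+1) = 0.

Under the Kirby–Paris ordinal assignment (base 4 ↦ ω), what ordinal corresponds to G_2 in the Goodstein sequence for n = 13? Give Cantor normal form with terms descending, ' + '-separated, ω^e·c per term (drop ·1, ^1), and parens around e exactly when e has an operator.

i=0: 13 = 2^(2 + 1) + 2^2 + 1 (b=2); 2→3: 3^(3 + 1) + 3^3 + 1 = 109; 109−1 = 108
i=1: 108 = 3^(3 + 1) + 3^3 (b=3); 3→4: 4^(4 + 1) + 4^4 = 1280; 1280−1 = 1279
i=2: 1279 = 4^(4 + 1) + 3·4^3 + 3·4^2 + 3·4 + 3 (b=4); 4→5: 5^(5 + 1) + 3·5^3 + 3·5^2 + 3·5 + 3 = 16093; 16093−1 = 16092

ω^(ω + 1) + ω^3·3 + ω^2·3 + ω·3 + 3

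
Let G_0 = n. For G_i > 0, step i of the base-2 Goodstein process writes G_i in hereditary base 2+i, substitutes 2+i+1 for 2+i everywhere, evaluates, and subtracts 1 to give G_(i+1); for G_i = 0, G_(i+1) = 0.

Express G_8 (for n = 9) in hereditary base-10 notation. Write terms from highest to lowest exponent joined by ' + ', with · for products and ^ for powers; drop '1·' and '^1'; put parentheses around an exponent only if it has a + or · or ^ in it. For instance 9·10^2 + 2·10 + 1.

step 0: 9 = 2^(2 + 1) + 1; sub 3 for 2: 3^(3 + 1) + 1; = 82; G_1 = 82−1 = 81
step 1: 81 = 3^(3 + 1); sub 4 for 3: 4^(4 + 1); = 1024; G_2 = 1024−1 = 1023
step 2: 1023 = 3·4^4 + 3·4^3 + 3·4^2 + 3·4 + 3; sub 5 for 4: 3·5^5 + 3·5^3 + 3·5^2 + 3·5 + 3; = 9843; G_3 = 9843−1 = 9842
step 3: 9842 = 3·5^5 + 3·5^3 + 3·5^2 + 3·5 + 2; sub 6 for 5: 3·6^6 + 3·6^3 + 3·6^2 + 3·6 + 2; = 140744; G_4 = 140744−1 = 140743
step 4: 140743 = 3·6^6 + 3·6^3 + 3·6^2 + 3·6 + 1; sub 7 for 6: 3·7^7 + 3·7^3 + 3·7^2 + 3·7 + 1; = 2471827; G_5 = 2471827−1 = 2471826
step 5: 2471826 = 3·7^7 + 3·7^3 + 3·7^2 + 3·7; sub 8 for 7: 3·8^8 + 3·8^3 + 3·8^2 + 3·8; = 50333400; G_6 = 50333400−1 = 50333399
step 6: 50333399 = 3·8^8 + 3·8^3 + 3·8^2 + 2·8 + 7; sub 9 for 8: 3·9^9 + 3·9^3 + 3·9^2 + 2·9 + 7; = 1162263922; G_7 = 1162263922−1 = 1162263921
step 7: 1162263921 = 3·9^9 + 3·9^3 + 3·9^2 + 2·9 + 6; sub 10 for 9: 3·10^10 + 3·10^3 + 3·10^2 + 2·10 + 6; = 30000003326; G_8 = 30000003326−1 = 30000003325
step 8: 30000003325 = 3·10^10 + 3·10^3 + 3·10^2 + 2·10 + 5; sub 11 for 10: 3·11^11 + 3·11^3 + 3·11^2 + 2·11 + 5; = 855935016216; G_9 = 855935016216−1 = 855935016215

3·10^10 + 3·10^3 + 3·10^2 + 2·10 + 5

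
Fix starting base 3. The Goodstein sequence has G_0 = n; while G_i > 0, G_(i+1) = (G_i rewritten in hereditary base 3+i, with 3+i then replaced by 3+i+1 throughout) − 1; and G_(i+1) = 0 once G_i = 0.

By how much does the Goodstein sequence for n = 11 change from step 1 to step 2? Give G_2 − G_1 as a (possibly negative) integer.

i=0: 11 = 3^2 + 2 (b=3); 3→4: 4^2 + 2 = 18; 18−1 = 17
i=1: 17 = 4^2 + 1 (b=4); 4→5: 5^2 + 1 = 26; 26−1 = 25

8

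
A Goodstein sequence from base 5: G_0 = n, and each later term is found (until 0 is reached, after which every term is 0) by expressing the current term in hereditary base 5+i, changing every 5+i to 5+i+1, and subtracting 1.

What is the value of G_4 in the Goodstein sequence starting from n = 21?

step 0: 21 = 4·5 + 1; sub 6 for 5: 4·6 + 1; = 25; G_1 = 25−1 = 24
step 1: 24 = 4·6; sub 7 for 6: 4·7; = 28; G_2 = 28−1 = 27
step 2: 27 = 3·7 + 6; sub 8 for 7: 3·8 + 6; = 30; G_3 = 30−1 = 29
step 3: 29 = 3·8 + 5; sub 9 for 8: 3·9 + 5; = 32; G_4 = 32−1 = 31

31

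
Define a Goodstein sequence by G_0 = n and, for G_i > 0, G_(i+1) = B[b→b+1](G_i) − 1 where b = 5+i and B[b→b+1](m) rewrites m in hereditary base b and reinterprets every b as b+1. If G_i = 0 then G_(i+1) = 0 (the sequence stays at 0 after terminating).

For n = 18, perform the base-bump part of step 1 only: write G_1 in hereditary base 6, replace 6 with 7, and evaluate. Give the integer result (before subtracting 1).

23

i=0: 18 = 3·5 + 3 (b=5); 5→6: 3·6 + 3 = 21; 21−1 = 20
i=1: 20 = 3·6 + 2 (b=6); 6→7: 3·7 + 2 = 23; 23−1 = 22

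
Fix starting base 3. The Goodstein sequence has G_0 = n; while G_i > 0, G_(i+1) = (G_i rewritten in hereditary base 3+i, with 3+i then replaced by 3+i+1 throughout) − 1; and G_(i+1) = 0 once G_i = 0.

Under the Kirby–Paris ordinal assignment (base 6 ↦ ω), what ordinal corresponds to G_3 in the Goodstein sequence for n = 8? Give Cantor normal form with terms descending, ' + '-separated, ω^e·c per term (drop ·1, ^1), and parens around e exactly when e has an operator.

ω + 5

(0) 8|_3 = 2·3 + 2 ↦ 2·4 + 2|_4 = 10 ⇒ 9
(1) 9|_4 = 2·4 + 1 ↦ 2·5 + 1|_5 = 11 ⇒ 10
(2) 10|_5 = 2·5 ↦ 2·6|_6 = 12 ⇒ 11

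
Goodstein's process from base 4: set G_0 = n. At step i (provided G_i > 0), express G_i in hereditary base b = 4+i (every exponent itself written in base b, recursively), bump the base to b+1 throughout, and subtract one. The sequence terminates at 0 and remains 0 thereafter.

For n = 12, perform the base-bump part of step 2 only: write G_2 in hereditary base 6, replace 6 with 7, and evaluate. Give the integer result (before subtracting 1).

12 —HB4→ 3·4 —bump→ 3·5 = 15 —(−1)→ 14
14 —HB5→ 2·5 + 4 —bump→ 2·6 + 4 = 16 —(−1)→ 15
15 —HB6→ 2·6 + 3 —bump→ 2·7 + 3 = 17 —(−1)→ 16

17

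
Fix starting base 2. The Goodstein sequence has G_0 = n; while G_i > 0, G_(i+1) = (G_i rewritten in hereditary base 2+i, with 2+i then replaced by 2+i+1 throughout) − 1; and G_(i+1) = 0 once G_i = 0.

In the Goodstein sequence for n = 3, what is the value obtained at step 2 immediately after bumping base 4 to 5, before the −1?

i=0: 3 = 2 + 1 (b=2); 2→3: 3 + 1 = 4; 4−1 = 3
i=1: 3 = 3 (b=3); 3→4: 4 = 4; 4−1 = 3
i=2: 3 = 3 (b=4); 4→5: 3 = 3; 3−1 = 2

3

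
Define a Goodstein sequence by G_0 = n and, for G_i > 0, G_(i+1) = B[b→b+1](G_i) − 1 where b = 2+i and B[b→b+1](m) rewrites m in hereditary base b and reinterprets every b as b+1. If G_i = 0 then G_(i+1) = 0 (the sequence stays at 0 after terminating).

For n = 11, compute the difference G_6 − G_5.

128452926

G_0 = 11. HB_2(11) = 2^(2 + 1) + 2 + 1. Bump = 85. G_1 = 84.
G_1 = 84. HB_3(84) = 3^(3 + 1) + 3. Bump = 1028. G_2 = 1027.
G_2 = 1027. HB_4(1027) = 4^(4 + 1) + 3. Bump = 15628. G_3 = 15627.
G_3 = 15627. HB_5(15627) = 5^(5 + 1) + 2. Bump = 279938. G_4 = 279937.
G_4 = 279937. HB_6(279937) = 6^(6 + 1) + 1. Bump = 5764802. G_5 = 5764801.
G_5 = 5764801. HB_7(5764801) = 7^(7 + 1). Bump = 134217728. G_6 = 134217727.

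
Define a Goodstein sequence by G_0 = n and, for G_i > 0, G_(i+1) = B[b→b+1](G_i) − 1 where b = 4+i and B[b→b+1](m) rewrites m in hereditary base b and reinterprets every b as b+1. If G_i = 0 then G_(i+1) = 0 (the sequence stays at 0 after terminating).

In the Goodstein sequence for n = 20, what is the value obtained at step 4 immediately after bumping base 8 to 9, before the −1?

82

(0) 20|_4 = 4^2 + 4 ↦ 5^2 + 5|_5 = 30 ⇒ 29
(1) 29|_5 = 5^2 + 4 ↦ 6^2 + 4|_6 = 40 ⇒ 39
(2) 39|_6 = 6^2 + 3 ↦ 7^2 + 3|_7 = 52 ⇒ 51
(3) 51|_7 = 7^2 + 2 ↦ 8^2 + 2|_8 = 66 ⇒ 65
(4) 65|_8 = 8^2 + 1 ↦ 9^2 + 1|_9 = 82 ⇒ 81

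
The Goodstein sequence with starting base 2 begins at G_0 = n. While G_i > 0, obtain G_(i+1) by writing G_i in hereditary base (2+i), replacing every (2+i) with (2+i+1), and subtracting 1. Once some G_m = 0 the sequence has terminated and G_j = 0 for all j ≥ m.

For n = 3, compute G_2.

(0) 3|_2 = 2 + 1 ↦ 3 + 1|_3 = 4 ⇒ 3
(1) 3|_3 = 3 ↦ 4|_4 = 4 ⇒ 3
(2) 3|_4 = 3 ↦ 3|_5 = 3 ⇒ 2

3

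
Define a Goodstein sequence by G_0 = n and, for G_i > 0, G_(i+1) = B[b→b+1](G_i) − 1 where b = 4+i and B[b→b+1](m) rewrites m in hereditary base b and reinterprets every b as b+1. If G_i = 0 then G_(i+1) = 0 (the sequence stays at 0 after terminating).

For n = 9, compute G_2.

11

[0] 9 ≡ 2·4 + 1 (base 4). Lift 5: 11. −1: 10.
[1] 10 ≡ 2·5 (base 5). Lift 6: 12. −1: 11.
[2] 11 ≡ 6 + 5 (base 6). Lift 7: 12. −1: 11.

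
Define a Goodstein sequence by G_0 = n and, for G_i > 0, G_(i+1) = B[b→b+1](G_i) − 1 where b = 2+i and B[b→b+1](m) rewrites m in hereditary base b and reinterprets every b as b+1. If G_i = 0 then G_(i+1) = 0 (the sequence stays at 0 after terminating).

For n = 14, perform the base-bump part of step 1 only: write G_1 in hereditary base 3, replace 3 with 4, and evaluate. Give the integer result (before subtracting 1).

1282

G_0 = 14. HB_2(14) = 2^(2 + 1) + 2^2 + 2. Bump = 111. G_1 = 110.
G_1 = 110. HB_3(110) = 3^(3 + 1) + 3^3 + 2. Bump = 1282. G_2 = 1281.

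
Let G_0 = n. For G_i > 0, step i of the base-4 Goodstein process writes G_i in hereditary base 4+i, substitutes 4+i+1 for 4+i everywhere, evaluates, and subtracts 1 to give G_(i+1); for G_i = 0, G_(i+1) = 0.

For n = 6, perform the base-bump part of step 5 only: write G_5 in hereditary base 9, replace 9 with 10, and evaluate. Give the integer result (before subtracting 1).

4

i=0: 6 = 4 + 2 (b=4); 4→5: 5 + 2 = 7; 7−1 = 6
i=1: 6 = 5 + 1 (b=5); 5→6: 6 + 1 = 7; 7−1 = 6
i=2: 6 = 6 (b=6); 6→7: 7 = 7; 7−1 = 6
i=3: 6 = 6 (b=7); 7→8: 6 = 6; 6−1 = 5
i=4: 5 = 5 (b=8); 8→9: 5 = 5; 5−1 = 4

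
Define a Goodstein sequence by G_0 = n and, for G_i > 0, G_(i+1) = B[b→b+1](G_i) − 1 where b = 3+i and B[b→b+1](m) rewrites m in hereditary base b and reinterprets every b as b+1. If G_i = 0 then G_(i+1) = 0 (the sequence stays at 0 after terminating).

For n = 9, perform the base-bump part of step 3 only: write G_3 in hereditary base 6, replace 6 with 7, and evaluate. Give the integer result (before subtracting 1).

22

9 —HB3→ 3^2 —bump→ 4^2 = 16 —(−1)→ 15
15 —HB4→ 3·4 + 3 —bump→ 3·5 + 3 = 18 —(−1)→ 17
17 —HB5→ 3·5 + 2 —bump→ 3·6 + 2 = 20 —(−1)→ 19
19 —HB6→ 3·6 + 1 —bump→ 3·7 + 1 = 22 —(−1)→ 21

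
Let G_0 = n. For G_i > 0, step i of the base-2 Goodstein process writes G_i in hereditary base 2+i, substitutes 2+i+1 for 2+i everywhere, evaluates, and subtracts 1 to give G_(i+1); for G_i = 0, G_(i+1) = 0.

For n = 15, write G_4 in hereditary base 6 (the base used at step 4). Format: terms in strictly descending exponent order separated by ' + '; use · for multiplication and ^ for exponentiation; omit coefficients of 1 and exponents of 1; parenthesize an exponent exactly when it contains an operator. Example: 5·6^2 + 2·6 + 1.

[0] 15 ≡ 2^(2 + 1) + 2^2 + 2 + 1 (base 2). Lift 3: 112. −1: 111.
[1] 111 ≡ 3^(3 + 1) + 3^3 + 3 (base 3). Lift 4: 1284. −1: 1283.
[2] 1283 ≡ 4^(4 + 1) + 4^4 + 3 (base 4). Lift 5: 18753. −1: 18752.
[3] 18752 ≡ 5^(5 + 1) + 5^5 + 2 (base 5). Lift 6: 326594. −1: 326593.

6^(6 + 1) + 6^6 + 1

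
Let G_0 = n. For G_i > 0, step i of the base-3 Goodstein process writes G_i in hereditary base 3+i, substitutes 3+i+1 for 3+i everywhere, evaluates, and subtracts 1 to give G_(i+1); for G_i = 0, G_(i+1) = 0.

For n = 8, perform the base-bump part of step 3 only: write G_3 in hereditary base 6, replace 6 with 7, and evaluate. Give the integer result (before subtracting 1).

12

8 —HB3→ 2·3 + 2 —bump→ 2·4 + 2 = 10 —(−1)→ 9
9 —HB4→ 2·4 + 1 —bump→ 2·5 + 1 = 11 —(−1)→ 10
10 —HB5→ 2·5 —bump→ 2·6 = 12 —(−1)→ 11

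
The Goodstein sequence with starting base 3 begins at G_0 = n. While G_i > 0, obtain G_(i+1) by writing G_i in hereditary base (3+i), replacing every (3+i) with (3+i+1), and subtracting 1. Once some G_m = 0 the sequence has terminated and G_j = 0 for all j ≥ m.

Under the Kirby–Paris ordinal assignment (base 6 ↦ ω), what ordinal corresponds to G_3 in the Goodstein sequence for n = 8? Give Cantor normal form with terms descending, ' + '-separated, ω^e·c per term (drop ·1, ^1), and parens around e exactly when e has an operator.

ω + 5

8 —HB3→ 2·3 + 2 —bump→ 2·4 + 2 = 10 —(−1)→ 9
9 —HB4→ 2·4 + 1 —bump→ 2·5 + 1 = 11 —(−1)→ 10
10 —HB5→ 2·5 —bump→ 2·6 = 12 —(−1)→ 11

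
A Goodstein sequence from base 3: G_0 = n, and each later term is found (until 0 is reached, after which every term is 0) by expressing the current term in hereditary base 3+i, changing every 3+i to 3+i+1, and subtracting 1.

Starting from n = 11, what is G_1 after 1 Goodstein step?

17

11 —HB3→ 3^2 + 2 —bump→ 4^2 + 2 = 18 —(−1)→ 17
17 —HB4→ 4^2 + 1 —bump→ 5^2 + 1 = 26 —(−1)→ 25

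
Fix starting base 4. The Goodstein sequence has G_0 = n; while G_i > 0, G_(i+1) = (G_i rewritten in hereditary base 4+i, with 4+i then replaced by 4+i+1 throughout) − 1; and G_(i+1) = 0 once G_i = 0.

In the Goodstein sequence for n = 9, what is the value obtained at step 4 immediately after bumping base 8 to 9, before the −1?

12

(0) 9|_4 = 2·4 + 1 ↦ 2·5 + 1|_5 = 11 ⇒ 10
(1) 10|_5 = 2·5 ↦ 2·6|_6 = 12 ⇒ 11
(2) 11|_6 = 6 + 5 ↦ 7 + 5|_7 = 12 ⇒ 11
(3) 11|_7 = 7 + 4 ↦ 8 + 4|_8 = 12 ⇒ 11
(4) 11|_8 = 8 + 3 ↦ 9 + 3|_9 = 12 ⇒ 11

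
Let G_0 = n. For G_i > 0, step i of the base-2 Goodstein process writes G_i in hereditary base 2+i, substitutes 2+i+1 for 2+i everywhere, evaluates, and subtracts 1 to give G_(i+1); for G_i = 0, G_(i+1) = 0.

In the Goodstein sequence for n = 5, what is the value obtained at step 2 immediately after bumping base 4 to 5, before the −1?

step 0: 5 = 2^2 + 1; sub 3 for 2: 3^3 + 1; = 28; G_1 = 28−1 = 27
step 1: 27 = 3^3; sub 4 for 3: 4^4; = 256; G_2 = 256−1 = 255
step 2: 255 = 3·4^3 + 3·4^2 + 3·4 + 3; sub 5 for 4: 3·5^3 + 3·5^2 + 3·5 + 3; = 468; G_3 = 468−1 = 467

468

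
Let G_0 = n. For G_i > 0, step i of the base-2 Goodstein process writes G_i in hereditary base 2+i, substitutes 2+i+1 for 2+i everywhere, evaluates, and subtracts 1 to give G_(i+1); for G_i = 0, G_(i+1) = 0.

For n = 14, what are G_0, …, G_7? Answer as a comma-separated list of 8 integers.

i=0: 14 = 2^(2 + 1) + 2^2 + 2 (b=2); 2→3: 3^(3 + 1) + 3^3 + 3 = 111; 111−1 = 110
i=1: 110 = 3^(3 + 1) + 3^3 + 2 (b=3); 3→4: 4^(4 + 1) + 4^4 + 2 = 1282; 1282−1 = 1281
i=2: 1281 = 4^(4 + 1) + 4^4 + 1 (b=4); 4→5: 5^(5 + 1) + 5^5 + 1 = 18751; 18751−1 = 18750
i=3: 18750 = 5^(5 + 1) + 5^5 (b=5); 5→6: 6^(6 + 1) + 6^6 = 326592; 326592−1 = 326591
i=4: 326591 = 6^(6 + 1) + 5·6^5 + 5·6^4 + 5·6^3 + 5·6^2 + 5·6 + 5 (b=6); 6→7: 7^(7 + 1) + 5·7^5 + 5·7^4 + 5·7^3 + 5·7^2 + 5·7 + 5 = 5862841; 5862841−1 = 5862840
i=5: 5862840 = 7^(7 + 1) + 5·7^5 + 5·7^4 + 5·7^3 + 5·7^2 + 5·7 + 4 (b=7); 7→8: 8^(8 + 1) + 5·8^5 + 5·8^4 + 5·8^3 + 5·8^2 + 5·8 + 4 = 134404972; 134404972−1 = 134404971
i=6: 134404971 = 8^(8 + 1) + 5·8^5 + 5·8^4 + 5·8^3 + 5·8^2 + 5·8 + 3 (b=8); 8→9: 9^(9 + 1) + 5·9^5 + 5·9^4 + 5·9^3 + 5·9^2 + 5·9 + 3 = 3487116549; 3487116549−1 = 3487116548

14, 110, 1281, 18750, 326591, 5862840, 134404971, 3487116548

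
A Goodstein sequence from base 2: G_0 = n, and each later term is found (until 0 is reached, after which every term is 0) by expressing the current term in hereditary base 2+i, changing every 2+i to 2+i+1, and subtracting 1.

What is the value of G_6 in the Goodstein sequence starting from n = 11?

134217727

[0] 11 ≡ 2^(2 + 1) + 2 + 1 (base 2). Lift 3: 85. −1: 84.
[1] 84 ≡ 3^(3 + 1) + 3 (base 3). Lift 4: 1028. −1: 1027.
[2] 1027 ≡ 4^(4 + 1) + 3 (base 4). Lift 5: 15628. −1: 15627.
[3] 15627 ≡ 5^(5 + 1) + 2 (base 5). Lift 6: 279938. −1: 279937.
[4] 279937 ≡ 6^(6 + 1) + 1 (base 6). Lift 7: 5764802. −1: 5764801.
[5] 5764801 ≡ 7^(7 + 1) (base 7). Lift 8: 134217728. −1: 134217727.
[6] 134217727 ≡ 7·8^8 + 7·8^7 + 7·8^6 + 7·8^5 + 7·8^4 + 7·8^3 + 7·8^2 + 7·8 + 7 (base 8). Lift 9: 2749609303. −1: 2749609302.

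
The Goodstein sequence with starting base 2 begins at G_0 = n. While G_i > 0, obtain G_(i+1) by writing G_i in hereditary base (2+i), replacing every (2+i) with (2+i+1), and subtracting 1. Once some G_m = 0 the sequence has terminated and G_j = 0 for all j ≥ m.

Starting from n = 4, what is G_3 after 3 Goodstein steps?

G_0=4  [base 2] 2^2  →[2↦3]→  3^3 = 27  −1 ⇒ G_1=26
G_1=26  [base 3] 2·3^2 + 2·3 + 2  →[3↦4]→  2·4^2 + 2·4 + 2 = 42  −1 ⇒ G_2=41
G_2=41  [base 4] 2·4^2 + 2·4 + 1  →[4↦5]→  2·5^2 + 2·5 + 1 = 61  −1 ⇒ G_3=60
G_3=60  [base 5] 2·5^2 + 2·5  →[5↦6]→  2·6^2 + 2·6 = 84  −1 ⇒ G_4=83

60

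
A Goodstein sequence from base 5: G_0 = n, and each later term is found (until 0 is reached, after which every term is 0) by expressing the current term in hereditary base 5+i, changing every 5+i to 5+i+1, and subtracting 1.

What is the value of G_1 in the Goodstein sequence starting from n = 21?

G_0 = 21. HB_5(21) = 4·5 + 1. Bump = 25. G_1 = 24.
G_1 = 24. HB_6(24) = 4·6. Bump = 28. G_2 = 27.

24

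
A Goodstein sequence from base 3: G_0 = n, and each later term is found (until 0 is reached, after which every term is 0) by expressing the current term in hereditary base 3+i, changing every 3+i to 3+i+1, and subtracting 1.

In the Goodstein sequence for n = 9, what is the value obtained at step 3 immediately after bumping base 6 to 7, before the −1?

(0) 9|_3 = 3^2 ↦ 4^2|_4 = 16 ⇒ 15
(1) 15|_4 = 3·4 + 3 ↦ 3·5 + 3|_5 = 18 ⇒ 17
(2) 17|_5 = 3·5 + 2 ↦ 3·6 + 2|_6 = 20 ⇒ 19
(3) 19|_6 = 3·6 + 1 ↦ 3·7 + 1|_7 = 22 ⇒ 21

22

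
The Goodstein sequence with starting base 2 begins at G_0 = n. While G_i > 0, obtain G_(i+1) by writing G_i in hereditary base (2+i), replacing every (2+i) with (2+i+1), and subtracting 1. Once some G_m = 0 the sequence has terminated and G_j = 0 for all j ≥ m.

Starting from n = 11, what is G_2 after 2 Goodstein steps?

1027

step 0: 11 = 2^(2 + 1) + 2 + 1; sub 3 for 2: 3^(3 + 1) + 3 + 1; = 85; G_1 = 85−1 = 84
step 1: 84 = 3^(3 + 1) + 3; sub 4 for 3: 4^(4 + 1) + 4; = 1028; G_2 = 1028−1 = 1027
step 2: 1027 = 4^(4 + 1) + 3; sub 5 for 4: 5^(5 + 1) + 3; = 15628; G_3 = 15628−1 = 15627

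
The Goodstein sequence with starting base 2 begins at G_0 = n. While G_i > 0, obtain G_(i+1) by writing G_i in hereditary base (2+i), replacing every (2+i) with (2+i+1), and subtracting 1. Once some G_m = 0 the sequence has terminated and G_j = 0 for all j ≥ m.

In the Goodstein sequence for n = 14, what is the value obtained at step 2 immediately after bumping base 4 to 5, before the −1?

18751

[0] 14 ≡ 2^(2 + 1) + 2^2 + 2 (base 2). Lift 3: 111. −1: 110.
[1] 110 ≡ 3^(3 + 1) + 3^3 + 2 (base 3). Lift 4: 1282. −1: 1281.
[2] 1281 ≡ 4^(4 + 1) + 4^4 + 1 (base 4). Lift 5: 18751. −1: 18750.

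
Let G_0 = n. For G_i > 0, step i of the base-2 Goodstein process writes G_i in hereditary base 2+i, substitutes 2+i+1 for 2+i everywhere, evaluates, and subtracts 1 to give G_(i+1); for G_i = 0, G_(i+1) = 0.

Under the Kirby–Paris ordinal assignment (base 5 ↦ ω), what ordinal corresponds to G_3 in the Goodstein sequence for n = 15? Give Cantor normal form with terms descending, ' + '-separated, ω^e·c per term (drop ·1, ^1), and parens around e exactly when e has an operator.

[0] 15 ≡ 2^(2 + 1) + 2^2 + 2 + 1 (base 2). Lift 3: 112. −1: 111.
[1] 111 ≡ 3^(3 + 1) + 3^3 + 3 (base 3). Lift 4: 1284. −1: 1283.
[2] 1283 ≡ 4^(4 + 1) + 4^4 + 3 (base 4). Lift 5: 18753. −1: 18752.

ω^(ω + 1) + ω^ω + 2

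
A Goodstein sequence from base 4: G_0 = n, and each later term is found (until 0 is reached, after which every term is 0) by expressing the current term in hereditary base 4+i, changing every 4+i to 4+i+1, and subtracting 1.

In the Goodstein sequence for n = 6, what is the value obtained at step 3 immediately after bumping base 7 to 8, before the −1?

6

base 4: 6 = 4 + 2; at 5: 5 + 2 = 7; next = 6
base 5: 6 = 5 + 1; at 6: 6 + 1 = 7; next = 6
base 6: 6 = 6; at 7: 7 = 7; next = 6
base 7: 6 = 6; at 8: 6 = 6; next = 5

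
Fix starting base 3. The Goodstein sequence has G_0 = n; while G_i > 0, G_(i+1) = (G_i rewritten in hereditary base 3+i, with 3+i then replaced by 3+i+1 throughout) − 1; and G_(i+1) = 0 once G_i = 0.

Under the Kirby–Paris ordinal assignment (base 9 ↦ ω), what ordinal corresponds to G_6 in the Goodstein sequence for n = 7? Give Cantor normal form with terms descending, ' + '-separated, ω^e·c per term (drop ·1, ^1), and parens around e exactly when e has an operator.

i=0: 7 = 2·3 + 1 (b=3); 3→4: 2·4 + 1 = 9; 9−1 = 8
i=1: 8 = 2·4 (b=4); 4→5: 2·5 = 10; 10−1 = 9
i=2: 9 = 5 + 4 (b=5); 5→6: 6 + 4 = 10; 10−1 = 9
i=3: 9 = 6 + 3 (b=6); 6→7: 7 + 3 = 10; 10−1 = 9
i=4: 9 = 7 + 2 (b=7); 7→8: 8 + 2 = 10; 10−1 = 9
i=5: 9 = 8 + 1 (b=8); 8→9: 9 + 1 = 10; 10−1 = 9
i=6: 9 = 9 (b=9); 9→10: 10 = 10; 10−1 = 9

ω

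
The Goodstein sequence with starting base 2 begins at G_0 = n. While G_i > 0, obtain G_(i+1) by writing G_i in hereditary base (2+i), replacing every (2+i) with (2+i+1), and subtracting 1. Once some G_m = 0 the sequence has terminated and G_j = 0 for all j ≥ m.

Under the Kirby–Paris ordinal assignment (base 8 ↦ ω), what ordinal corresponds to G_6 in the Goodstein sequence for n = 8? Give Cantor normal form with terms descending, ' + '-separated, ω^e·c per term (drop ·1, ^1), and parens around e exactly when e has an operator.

step 0: 8 = 2^(2 + 1); sub 3 for 2: 3^(3 + 1); = 81; G_1 = 81−1 = 80
step 1: 80 = 2·3^3 + 2·3^2 + 2·3 + 2; sub 4 for 3: 2·4^4 + 2·4^2 + 2·4 + 2; = 554; G_2 = 554−1 = 553
step 2: 553 = 2·4^4 + 2·4^2 + 2·4 + 1; sub 5 for 4: 2·5^5 + 2·5^2 + 2·5 + 1; = 6311; G_3 = 6311−1 = 6310
step 3: 6310 = 2·5^5 + 2·5^2 + 2·5; sub 6 for 5: 2·6^6 + 2·6^2 + 2·6; = 93396; G_4 = 93396−1 = 93395
step 4: 93395 = 2·6^6 + 2·6^2 + 6 + 5; sub 7 for 6: 2·7^7 + 2·7^2 + 7 + 5; = 1647196; G_5 = 1647196−1 = 1647195
step 5: 1647195 = 2·7^7 + 2·7^2 + 7 + 4; sub 8 for 7: 2·8^8 + 2·8^2 + 8 + 4; = 33554572; G_6 = 33554572−1 = 33554571
step 6: 33554571 = 2·8^8 + 2·8^2 + 8 + 3; sub 9 for 8: 2·9^9 + 2·9^2 + 9 + 3; = 774841152; G_7 = 774841152−1 = 774841151

ω^ω·2 + ω^2·2 + ω + 3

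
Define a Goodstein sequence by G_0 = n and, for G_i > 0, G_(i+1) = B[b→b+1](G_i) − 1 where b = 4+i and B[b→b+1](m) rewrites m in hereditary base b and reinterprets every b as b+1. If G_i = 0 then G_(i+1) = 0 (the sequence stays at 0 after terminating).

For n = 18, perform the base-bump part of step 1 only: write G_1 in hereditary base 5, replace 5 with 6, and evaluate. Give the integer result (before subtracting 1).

37

i=0: 18 = 4^2 + 2 (b=4); 4→5: 5^2 + 2 = 27; 27−1 = 26
i=1: 26 = 5^2 + 1 (b=5); 5→6: 6^2 + 1 = 37; 37−1 = 36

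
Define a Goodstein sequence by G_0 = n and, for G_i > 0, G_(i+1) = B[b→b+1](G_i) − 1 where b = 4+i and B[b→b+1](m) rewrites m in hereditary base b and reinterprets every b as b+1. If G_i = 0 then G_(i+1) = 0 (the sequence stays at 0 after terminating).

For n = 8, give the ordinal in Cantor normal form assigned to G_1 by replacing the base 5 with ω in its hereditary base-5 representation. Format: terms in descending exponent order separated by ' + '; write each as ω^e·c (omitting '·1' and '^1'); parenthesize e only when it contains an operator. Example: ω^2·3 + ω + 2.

ω + 4

(0) 8|_4 = 2·4 ↦ 2·5|_5 = 10 ⇒ 9
(1) 9|_5 = 5 + 4 ↦ 6 + 4|_6 = 10 ⇒ 9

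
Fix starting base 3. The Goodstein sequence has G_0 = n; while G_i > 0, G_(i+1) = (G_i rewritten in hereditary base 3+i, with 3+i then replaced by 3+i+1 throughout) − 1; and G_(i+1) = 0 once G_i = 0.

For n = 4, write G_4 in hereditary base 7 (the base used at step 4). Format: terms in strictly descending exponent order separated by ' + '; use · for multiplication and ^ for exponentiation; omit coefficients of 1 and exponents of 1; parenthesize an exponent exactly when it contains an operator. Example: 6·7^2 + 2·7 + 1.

2

i=0: 4 = 3 + 1 (b=3); 3→4: 4 + 1 = 5; 5−1 = 4
i=1: 4 = 4 (b=4); 4→5: 5 = 5; 5−1 = 4
i=2: 4 = 4 (b=5); 5→6: 4 = 4; 4−1 = 3
i=3: 3 = 3 (b=6); 6→7: 3 = 3; 3−1 = 2
i=4: 2 = 2 (b=7); 7→8: 2 = 2; 2−1 = 1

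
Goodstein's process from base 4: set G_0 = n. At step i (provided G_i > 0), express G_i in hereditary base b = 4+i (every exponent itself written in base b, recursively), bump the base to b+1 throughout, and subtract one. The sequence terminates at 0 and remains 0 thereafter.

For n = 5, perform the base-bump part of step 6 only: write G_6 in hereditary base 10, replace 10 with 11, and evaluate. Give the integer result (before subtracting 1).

base 4: 5 = 4 + 1; at 5: 5 + 1 = 6; next = 5
base 5: 5 = 5; at 6: 6 = 6; next = 5
base 6: 5 = 5; at 7: 5 = 5; next = 4
base 7: 4 = 4; at 8: 4 = 4; next = 3
base 8: 3 = 3; at 9: 3 = 3; next = 2
base 9: 2 = 2; at 10: 2 = 2; next = 1
base 10: 1 = 1; at 11: 1 = 1; next = 0

1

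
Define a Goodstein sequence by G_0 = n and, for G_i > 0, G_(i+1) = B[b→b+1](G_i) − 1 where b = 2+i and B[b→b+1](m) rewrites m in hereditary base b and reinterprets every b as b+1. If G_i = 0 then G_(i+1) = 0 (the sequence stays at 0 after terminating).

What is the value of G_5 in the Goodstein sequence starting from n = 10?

base 2: 10 = 2^(2 + 1) + 2; at 3: 3^(3 + 1) + 3 = 84; next = 83
base 3: 83 = 3^(3 + 1) + 2; at 4: 4^(4 + 1) + 2 = 1026; next = 1025
base 4: 1025 = 4^(4 + 1) + 1; at 5: 5^(5 + 1) + 1 = 15626; next = 15625
base 5: 15625 = 5^(5 + 1); at 6: 6^(6 + 1) = 279936; next = 279935
base 6: 279935 = 5·6^6 + 5·6^5 + 5·6^4 + 5·6^3 + 5·6^2 + 5·6 + 5; at 7: 5·7^7 + 5·7^5 + 5·7^4 + 5·7^3 + 5·7^2 + 5·7 + 5 = 4215755; next = 4215754
base 7: 4215754 = 5·7^7 + 5·7^5 + 5·7^4 + 5·7^3 + 5·7^2 + 5·7 + 4; at 8: 5·8^8 + 5·8^5 + 5·8^4 + 5·8^3 + 5·8^2 + 5·8 + 4 = 84073324; next = 84073323

4215754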